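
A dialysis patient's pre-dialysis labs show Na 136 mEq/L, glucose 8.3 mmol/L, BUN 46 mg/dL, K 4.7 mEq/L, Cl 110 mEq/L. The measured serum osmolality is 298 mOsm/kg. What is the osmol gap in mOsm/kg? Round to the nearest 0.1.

Calculated osmolality = 2·Na + glucose + BUN/2.8
= 2·136 + 8.3 + 46/2.8
= 272 + 8.30 + 16.43
= 296.73 mOsm/kg ≈ 296.7 mOsm/kg
Osmolar gap = measured − calculated = 298 − 296.7 = 1.3 mOsm/kg

1.3 mOsm/kg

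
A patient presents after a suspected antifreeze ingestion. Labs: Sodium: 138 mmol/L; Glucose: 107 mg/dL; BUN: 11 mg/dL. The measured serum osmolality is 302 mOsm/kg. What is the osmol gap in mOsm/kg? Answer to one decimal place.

Calculated osmolality = 2·Na + glucose/18 + BUN/2.8
= 2·138 + 107/18 + 11/2.8
= 276 + 5.94 + 3.93
= 285.87 mOsm/kg ≈ 285.9 mOsm/kg
Osmolar gap = measured − calculated = 302 − 285.9 = 16.1 mOsm/kg

16.1 mOsm/kg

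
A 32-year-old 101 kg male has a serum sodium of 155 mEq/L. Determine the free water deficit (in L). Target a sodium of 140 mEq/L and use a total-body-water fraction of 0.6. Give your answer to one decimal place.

6.5 L

TBW = 0.6 · 101 = 60.6 L
Free water deficit = TBW · (Na/140 − 1)
= 60.6 · (155/140 − 1)
= 60.6 · 0.1071
= 6.49 L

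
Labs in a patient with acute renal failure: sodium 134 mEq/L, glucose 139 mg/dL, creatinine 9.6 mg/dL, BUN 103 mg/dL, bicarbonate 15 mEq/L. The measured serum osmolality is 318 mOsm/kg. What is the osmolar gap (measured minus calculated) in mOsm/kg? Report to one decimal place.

5.5 mOsm/kg

Calculated osmolality = 2·Na + glucose/18 + BUN/2.8
= 2·134 + 139/18 + 103/2.8
= 268 + 7.72 + 36.79
= 312.51 mOsm/kg ≈ 312.5 mOsm/kg
Osmolar gap = measured − calculated = 318 − 312.5 = 5.5 mOsm/kg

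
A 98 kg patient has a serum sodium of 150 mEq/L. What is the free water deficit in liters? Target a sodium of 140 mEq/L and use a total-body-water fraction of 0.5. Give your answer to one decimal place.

3.5 L

TBW = 0.5 · 98 = 49 L
Free water deficit = TBW · (Na/140 − 1)
= 49 · (150/140 − 1)
= 49 · 0.0714
= 3.5 L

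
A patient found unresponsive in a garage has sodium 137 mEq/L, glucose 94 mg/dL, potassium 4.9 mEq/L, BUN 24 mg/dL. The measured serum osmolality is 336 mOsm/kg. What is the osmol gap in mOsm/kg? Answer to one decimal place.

48.2 mOsm/kg

Calculated osmolality = 2·Na + glucose/18 + BUN/2.8
= 2·137 + 94/18 + 24/2.8
= 274 + 5.22 + 8.57
= 287.79 mOsm/kg ≈ 287.8 mOsm/kg
Osmolar gap = measured − calculated = 336 − 287.8 = 48.2 mOsm/kg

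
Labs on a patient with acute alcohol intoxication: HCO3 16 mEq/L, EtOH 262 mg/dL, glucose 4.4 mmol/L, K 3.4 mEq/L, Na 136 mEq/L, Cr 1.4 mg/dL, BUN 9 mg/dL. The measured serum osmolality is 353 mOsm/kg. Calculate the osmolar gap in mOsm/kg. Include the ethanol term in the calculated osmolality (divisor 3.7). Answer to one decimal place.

Calculated osmolality = 2·Na + glucose + BUN/2.8 + ethanol/3.7
= 2·136 + 4.4 + 9/2.8 + 262/3.7
= 272 + 4.40 + 3.21 + 70.81
= 350.42 mOsm/kg ≈ 350.4 mOsm/kg
Osmolar gap = measured − calculated = 353 − 350.4 = 2.6 mOsm/kg

2.6 mOsm/kg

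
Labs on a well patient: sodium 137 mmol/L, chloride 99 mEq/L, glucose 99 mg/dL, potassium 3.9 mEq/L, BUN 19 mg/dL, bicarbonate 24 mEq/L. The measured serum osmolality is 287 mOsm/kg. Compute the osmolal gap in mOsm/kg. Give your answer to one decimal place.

Calculated osmolality = 2·Na + glucose/18 + BUN/2.8
= 2·137 + 99/18 + 19/2.8
= 274 + 5.50 + 6.79
= 286.29 mOsm/kg ≈ 286.3 mOsm/kg
Osmolar gap = measured − calculated = 287 − 286.3 = 0.7 mOsm/kg

0.7 mOsm/kg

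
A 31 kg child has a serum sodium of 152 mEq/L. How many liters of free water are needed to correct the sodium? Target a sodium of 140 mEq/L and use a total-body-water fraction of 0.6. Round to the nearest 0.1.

1.6 L

TBW = 0.6 · 31 = 18.6 L
Free water deficit = TBW · (Na/140 − 1)
= 18.6 · (152/140 − 1)
= 18.6 · 0.0857
= 1.59 L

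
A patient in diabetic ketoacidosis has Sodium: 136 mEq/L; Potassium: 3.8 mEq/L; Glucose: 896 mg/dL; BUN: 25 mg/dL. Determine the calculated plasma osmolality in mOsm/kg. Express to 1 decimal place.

330.7 mOsm/kg

Calculated osmolality = 2·Na + glucose/18 + BUN/2.8
= 2·136 + 896/18 + 25/2.8
= 272 + 49.78 + 8.93
= 330.71 mOsm/kg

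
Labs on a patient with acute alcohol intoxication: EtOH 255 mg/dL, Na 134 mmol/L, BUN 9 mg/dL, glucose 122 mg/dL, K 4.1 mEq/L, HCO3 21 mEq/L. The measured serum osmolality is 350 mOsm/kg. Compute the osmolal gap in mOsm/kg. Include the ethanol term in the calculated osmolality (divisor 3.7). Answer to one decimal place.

Calculated osmolality = 2·Na + glucose/18 + BUN/2.8 + ethanol/3.7
= 2·134 + 122/18 + 9/2.8 + 255/3.7
= 268 + 6.78 + 3.21 + 68.92
= 346.91 mOsm/kg ≈ 346.9 mOsm/kg
Osmolar gap = measured − calculated = 350 − 346.9 = 3.1 mOsm/kg

3.1 mOsm/kg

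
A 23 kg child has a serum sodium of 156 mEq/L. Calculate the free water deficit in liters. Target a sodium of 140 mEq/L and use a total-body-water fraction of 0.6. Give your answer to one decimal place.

TBW = 0.6 · 23 = 13.8 L
Free water deficit = TBW · (Na/140 − 1)
= 13.8 · (156/140 − 1)
= 13.8 · 0.1143
= 1.58 L

1.6 L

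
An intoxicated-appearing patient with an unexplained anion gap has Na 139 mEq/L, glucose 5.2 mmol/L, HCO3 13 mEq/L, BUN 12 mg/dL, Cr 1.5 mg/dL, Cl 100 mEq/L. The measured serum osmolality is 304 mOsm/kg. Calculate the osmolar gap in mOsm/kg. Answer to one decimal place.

16.5 mOsm/kg

Calculated osmolality = 2·Na + glucose + BUN/2.8
= 2·139 + 5.2 + 12/2.8
= 278 + 5.20 + 4.29
= 287.49 mOsm/kg ≈ 287.5 mOsm/kg
Osmolar gap = measured − calculated = 304 − 287.5 = 16.5 mOsm/kg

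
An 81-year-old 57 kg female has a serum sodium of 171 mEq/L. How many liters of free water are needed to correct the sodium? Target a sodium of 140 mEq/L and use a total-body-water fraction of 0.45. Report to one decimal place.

TBW = 0.45 · 57 = 25.65 L
Free water deficit = TBW · (Na/140 − 1)
= 25.65 · (171/140 − 1)
= 25.65 · 0.2214
= 5.68 L

5.7 L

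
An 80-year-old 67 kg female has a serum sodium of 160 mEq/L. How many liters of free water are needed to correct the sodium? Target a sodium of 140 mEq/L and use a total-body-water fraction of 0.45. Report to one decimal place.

4.3 L

TBW = 0.45 · 67 = 30.15 L
Free water deficit = TBW · (Na/140 − 1)
= 30.15 · (160/140 − 1)
= 30.15 · 0.1429
= 4.31 L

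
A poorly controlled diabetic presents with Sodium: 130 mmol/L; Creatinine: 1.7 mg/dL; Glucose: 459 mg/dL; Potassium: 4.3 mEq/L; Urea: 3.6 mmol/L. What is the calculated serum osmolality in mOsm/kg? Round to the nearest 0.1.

Calculated osmolality = 2·Na + glucose/18 + urea
= 2·130 + 459/18 + 3.6
= 260 + 25.50 + 3.60
= 289.1 mOsm/kg

289.1 mOsm/kg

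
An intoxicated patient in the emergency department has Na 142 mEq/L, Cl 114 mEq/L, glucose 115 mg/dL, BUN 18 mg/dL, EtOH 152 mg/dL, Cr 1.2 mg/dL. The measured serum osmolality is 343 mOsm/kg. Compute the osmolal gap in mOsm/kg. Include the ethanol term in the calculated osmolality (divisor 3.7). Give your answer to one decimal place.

Calculated osmolality = 2·Na + glucose/18 + BUN/2.8 + ethanol/3.7
= 2·142 + 115/18 + 18/2.8 + 152/3.7
= 284 + 6.39 + 6.43 + 41.08
= 337.9 mOsm/kg ≈ 337.9 mOsm/kg
Osmolar gap = measured − calculated = 343 − 337.9 = 5.1 mOsm/kg

5.1 mOsm/kg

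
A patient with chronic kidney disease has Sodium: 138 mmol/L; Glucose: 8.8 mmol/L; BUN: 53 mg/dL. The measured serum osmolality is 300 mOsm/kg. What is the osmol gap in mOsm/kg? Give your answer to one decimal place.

Calculated osmolality = 2·Na + glucose + BUN/2.8
= 2·138 + 8.8 + 53/2.8
= 276 + 8.80 + 18.93
= 303.73 mOsm/kg ≈ 303.7 mOsm/kg
Osmolar gap = measured − calculated = 300 − 303.7 = -3.7 mOsm/kg

-3.7 mOsm/kg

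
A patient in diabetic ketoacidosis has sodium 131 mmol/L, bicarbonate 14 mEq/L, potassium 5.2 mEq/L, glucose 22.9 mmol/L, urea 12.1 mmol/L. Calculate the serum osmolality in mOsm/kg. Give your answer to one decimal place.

297.0 mOsm/kg

Calculated osmolality = 2·Na + glucose + urea
= 2·131 + 22.9 + 12.1
= 262 + 22.90 + 12.10
= 297 mOsm/kg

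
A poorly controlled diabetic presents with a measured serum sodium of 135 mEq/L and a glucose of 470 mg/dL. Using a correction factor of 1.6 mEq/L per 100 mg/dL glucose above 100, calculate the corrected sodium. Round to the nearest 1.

Corrected Na = measured Na + 1.6 · (glucose − 100)/100
= 135 + 1.6 · (470 − 100)/100
= 135 + 5.9
= 140.9 mEq/L

141 mEq/L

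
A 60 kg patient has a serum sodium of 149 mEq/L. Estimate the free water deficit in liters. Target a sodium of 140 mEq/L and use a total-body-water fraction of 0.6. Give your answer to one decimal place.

2.3 L

TBW = 0.6 · 60 = 36 L
Free water deficit = TBW · (Na/140 − 1)
= 36 · (149/140 − 1)
= 36 · 0.0643
= 2.31 L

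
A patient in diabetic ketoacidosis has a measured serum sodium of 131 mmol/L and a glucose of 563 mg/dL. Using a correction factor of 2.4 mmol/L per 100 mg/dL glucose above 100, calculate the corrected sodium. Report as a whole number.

Corrected Na = measured Na + 2.4 · (glucose − 100)/100
= 131 + 2.4 · (563 − 100)/100
= 131 + 11.1
= 142.1 mmol/L

142 mmol/L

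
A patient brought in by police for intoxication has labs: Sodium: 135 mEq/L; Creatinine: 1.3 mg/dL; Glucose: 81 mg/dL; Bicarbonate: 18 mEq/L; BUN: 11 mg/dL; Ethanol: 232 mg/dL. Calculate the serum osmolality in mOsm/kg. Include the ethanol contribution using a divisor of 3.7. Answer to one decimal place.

Calculated osmolality = 2·Na + glucose/18 + BUN/2.8 + ethanol/3.7
= 2·135 + 81/18 + 11/2.8 + 232/3.7
= 270 + 4.50 + 3.93 + 62.70
= 341.13 mOsm/kg

341.1 mOsm/kg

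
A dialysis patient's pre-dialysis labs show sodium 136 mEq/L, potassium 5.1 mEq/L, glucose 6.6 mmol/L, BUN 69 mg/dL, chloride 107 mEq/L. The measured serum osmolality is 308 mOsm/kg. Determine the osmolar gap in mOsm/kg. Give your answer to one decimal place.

Calculated osmolality = 2·Na + glucose + BUN/2.8
= 2·136 + 6.6 + 69/2.8
= 272 + 6.60 + 24.64
= 303.24 mOsm/kg ≈ 303.2 mOsm/kg
Osmolar gap = measured − calculated = 308 − 303.2 = 4.8 mOsm/kg

4.8 mOsm/kg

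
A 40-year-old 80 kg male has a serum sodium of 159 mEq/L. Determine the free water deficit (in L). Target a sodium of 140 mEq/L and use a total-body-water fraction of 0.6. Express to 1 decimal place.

TBW = 0.6 · 80 = 48 L
Free water deficit = TBW · (Na/140 − 1)
= 48 · (159/140 − 1)
= 48 · 0.1357
= 6.51 L

6.5 L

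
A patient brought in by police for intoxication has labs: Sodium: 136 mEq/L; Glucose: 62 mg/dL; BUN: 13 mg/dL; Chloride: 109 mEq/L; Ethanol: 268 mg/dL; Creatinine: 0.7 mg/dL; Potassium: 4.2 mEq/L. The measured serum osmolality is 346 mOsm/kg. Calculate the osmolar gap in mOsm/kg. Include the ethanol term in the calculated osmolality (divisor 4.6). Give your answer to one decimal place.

Calculated osmolality = 2·Na + glucose/18 + BUN/2.8 + ethanol/4.6
= 2·136 + 62/18 + 13/2.8 + 268/4.6
= 272 + 3.44 + 4.64 + 58.26
= 338.34 mOsm/kg ≈ 338.3 mOsm/kg
Osmolar gap = measured − calculated = 346 − 338.3 = 7.7 mOsm/kg

7.7 mOsm/kg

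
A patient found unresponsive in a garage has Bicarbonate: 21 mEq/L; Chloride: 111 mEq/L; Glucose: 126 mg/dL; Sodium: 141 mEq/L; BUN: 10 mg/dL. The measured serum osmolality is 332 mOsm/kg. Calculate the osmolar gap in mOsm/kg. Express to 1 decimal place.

39.4 mOsm/kg

Calculated osmolality = 2·Na + glucose/18 + BUN/2.8
= 2·141 + 126/18 + 10/2.8
= 282 + 7 + 3.57
= 292.57 mOsm/kg ≈ 292.6 mOsm/kg
Osmolar gap = measured − calculated = 332 − 292.6 = 39.4 mOsm/kg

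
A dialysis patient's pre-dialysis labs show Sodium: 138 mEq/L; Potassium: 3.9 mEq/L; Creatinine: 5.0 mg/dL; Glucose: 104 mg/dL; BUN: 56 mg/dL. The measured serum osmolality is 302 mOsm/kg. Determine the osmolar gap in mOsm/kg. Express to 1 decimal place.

Calculated osmolality = 2·Na + glucose/18 + BUN/2.8
= 2·138 + 104/18 + 56/2.8
= 276 + 5.78 + 20
= 301.78 mOsm/kg ≈ 301.8 mOsm/kg
Osmolar gap = measured − calculated = 302 − 301.8 = 0.2 mOsm/kg

0.2 mOsm/kg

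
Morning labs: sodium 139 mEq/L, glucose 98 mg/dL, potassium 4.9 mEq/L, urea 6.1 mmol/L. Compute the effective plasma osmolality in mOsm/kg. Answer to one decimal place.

283.4 mOsm/kg

Effective osmolality excludes urea (freely permeant across cell membranes):
2·Na + glucose/18
= 2·139 + 98/18
= 278 + 5.44
= 283.44 mOsm/kg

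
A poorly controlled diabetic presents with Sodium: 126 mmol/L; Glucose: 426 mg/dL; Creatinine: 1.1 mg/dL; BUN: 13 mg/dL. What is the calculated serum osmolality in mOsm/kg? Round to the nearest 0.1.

280.3 mOsm/kg

Calculated osmolality = 2·Na + glucose/18 + BUN/2.8
= 2·126 + 426/18 + 13/2.8
= 252 + 23.67 + 4.64
= 280.31 mOsm/kg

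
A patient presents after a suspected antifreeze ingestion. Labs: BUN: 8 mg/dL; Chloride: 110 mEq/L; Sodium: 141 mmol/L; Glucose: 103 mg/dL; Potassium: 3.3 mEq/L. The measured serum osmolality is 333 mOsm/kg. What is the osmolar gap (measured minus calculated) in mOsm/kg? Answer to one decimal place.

42.4 mOsm/kg

Calculated osmolality = 2·Na + glucose/18 + BUN/2.8
= 2·141 + 103/18 + 8/2.8
= 282 + 5.72 + 2.86
= 290.58 mOsm/kg ≈ 290.6 mOsm/kg
Osmolar gap = measured − calculated = 333 − 290.6 = 42.4 mOsm/kg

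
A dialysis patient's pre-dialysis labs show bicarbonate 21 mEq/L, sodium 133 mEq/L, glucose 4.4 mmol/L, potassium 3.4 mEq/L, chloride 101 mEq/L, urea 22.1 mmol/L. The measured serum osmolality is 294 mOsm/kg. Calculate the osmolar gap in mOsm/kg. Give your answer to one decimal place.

1.5 mOsm/kg

Calculated osmolality = 2·Na + glucose + urea
= 2·133 + 4.4 + 22.1
= 266 + 4.40 + 22.10
= 292.5 mOsm/kg ≈ 292.5 mOsm/kg
Osmolar gap = measured − calculated = 294 − 292.5 = 1.5 mOsm/kg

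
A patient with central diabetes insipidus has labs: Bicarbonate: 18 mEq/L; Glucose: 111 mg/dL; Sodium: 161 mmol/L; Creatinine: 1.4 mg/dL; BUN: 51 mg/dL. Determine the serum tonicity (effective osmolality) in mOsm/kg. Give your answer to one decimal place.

Effective osmolality excludes urea (freely permeant across cell membranes):
2·Na + glucose/18
= 2·161 + 111/18
= 322 + 6.17
= 328.17 mOsm/kg

328.2 mOsm/kg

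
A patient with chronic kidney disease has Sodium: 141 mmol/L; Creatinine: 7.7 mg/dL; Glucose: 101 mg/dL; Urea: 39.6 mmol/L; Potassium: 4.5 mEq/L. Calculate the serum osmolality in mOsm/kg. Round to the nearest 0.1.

Calculated osmolality = 2·Na + glucose/18 + urea
= 2·141 + 101/18 + 39.6
= 282 + 5.61 + 39.60
= 327.21 mOsm/kg

327.2 mOsm/kg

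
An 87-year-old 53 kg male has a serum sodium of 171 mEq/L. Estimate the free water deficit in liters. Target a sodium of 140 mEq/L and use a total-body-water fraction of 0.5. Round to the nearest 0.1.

5.9 L

TBW = 0.5 · 53 = 26.5 L
Free water deficit = TBW · (Na/140 − 1)
= 26.5 · (171/140 − 1)
= 26.5 · 0.2214
= 5.87 L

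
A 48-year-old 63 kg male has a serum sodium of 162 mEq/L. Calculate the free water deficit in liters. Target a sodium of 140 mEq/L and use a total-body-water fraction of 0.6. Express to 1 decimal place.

5.9 L

TBW = 0.6 · 63 = 37.8 L
Free water deficit = TBW · (Na/140 − 1)
= 37.8 · (162/140 − 1)
= 37.8 · 0.1571
= 5.94 L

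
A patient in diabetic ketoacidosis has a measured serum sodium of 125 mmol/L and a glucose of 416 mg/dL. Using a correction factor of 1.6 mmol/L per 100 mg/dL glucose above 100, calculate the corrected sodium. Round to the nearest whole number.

Corrected Na = measured Na + 1.6 · (glucose − 100)/100
= 125 + 1.6 · (416 − 100)/100
= 125 + 5.1
= 130.1 mmol/L

130 mmol/L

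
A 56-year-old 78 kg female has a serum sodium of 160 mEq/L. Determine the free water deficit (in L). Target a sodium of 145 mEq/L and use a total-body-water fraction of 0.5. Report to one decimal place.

4.0 L

TBW = 0.5 · 78 = 39 L
Free water deficit = TBW · (Na/145 − 1)
= 39 · (160/145 − 1)
= 39 · 0.1034
= 4.03 L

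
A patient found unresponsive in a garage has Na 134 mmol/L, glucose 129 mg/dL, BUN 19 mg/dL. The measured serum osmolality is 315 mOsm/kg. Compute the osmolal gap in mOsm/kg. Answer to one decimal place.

33.0 mOsm/kg

Calculated osmolality = 2·Na + glucose/18 + BUN/2.8
= 2·134 + 129/18 + 19/2.8
= 268 + 7.17 + 6.79
= 281.96 mOsm/kg ≈ 282.0 mOsm/kg
Osmolar gap = measured − calculated = 315 − 282.0 = 33.0 mOsm/kg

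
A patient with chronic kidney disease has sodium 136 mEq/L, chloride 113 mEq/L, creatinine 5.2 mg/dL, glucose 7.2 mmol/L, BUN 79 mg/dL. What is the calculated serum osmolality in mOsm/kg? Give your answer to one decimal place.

307.4 mOsm/kg

Calculated osmolality = 2·Na + glucose + BUN/2.8
= 2·136 + 7.2 + 79/2.8
= 272 + 7.20 + 28.21
= 307.41 mOsm/kg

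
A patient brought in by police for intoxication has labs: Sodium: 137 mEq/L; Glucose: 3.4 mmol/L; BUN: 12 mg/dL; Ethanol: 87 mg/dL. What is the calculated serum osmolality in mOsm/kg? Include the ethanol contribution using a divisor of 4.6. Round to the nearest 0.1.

300.6 mOsm/kg

Calculated osmolality = 2·Na + glucose + BUN/2.8 + ethanol/4.6
= 2·137 + 3.4 + 12/2.8 + 87/4.6
= 274 + 3.40 + 4.29 + 18.91
= 300.6 mOsm/kg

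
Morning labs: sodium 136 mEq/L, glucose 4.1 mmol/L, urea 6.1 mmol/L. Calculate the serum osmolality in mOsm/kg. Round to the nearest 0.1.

282.2 mOsm/kg

Calculated osmolality = 2·Na + glucose + urea
= 2·136 + 4.1 + 6.1
= 272 + 4.10 + 6.10
= 282.2 mOsm/kg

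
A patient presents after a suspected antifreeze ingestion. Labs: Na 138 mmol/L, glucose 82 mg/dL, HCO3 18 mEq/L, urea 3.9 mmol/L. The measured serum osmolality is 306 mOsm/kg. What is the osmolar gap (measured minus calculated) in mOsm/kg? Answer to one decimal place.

Calculated osmolality = 2·Na + glucose/18 + urea
= 2·138 + 82/18 + 3.9
= 276 + 4.56 + 3.90
= 284.46 mOsm/kg ≈ 284.5 mOsm/kg
Osmolar gap = measured − calculated = 306 − 284.5 = 21.5 mOsm/kg

21.5 mOsm/kg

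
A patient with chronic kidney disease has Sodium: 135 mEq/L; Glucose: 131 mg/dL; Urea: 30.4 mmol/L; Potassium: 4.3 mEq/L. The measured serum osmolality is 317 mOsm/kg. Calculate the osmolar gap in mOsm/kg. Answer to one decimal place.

9.3 mOsm/kg

Calculated osmolality = 2·Na + glucose/18 + urea
= 2·135 + 131/18 + 30.4
= 270 + 7.28 + 30.40
= 307.68 mOsm/kg ≈ 307.7 mOsm/kg
Osmolar gap = measured − calculated = 317 − 307.7 = 9.3 mOsm/kg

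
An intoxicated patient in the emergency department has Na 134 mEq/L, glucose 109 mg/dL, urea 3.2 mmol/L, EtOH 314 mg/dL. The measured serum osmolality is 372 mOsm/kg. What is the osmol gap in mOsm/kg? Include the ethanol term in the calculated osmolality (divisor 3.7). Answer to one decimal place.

Calculated osmolality = 2·Na + glucose/18 + urea + ethanol/3.7
= 2·134 + 109/18 + 3.2 + 314/3.7
= 268 + 6.06 + 3.20 + 84.86
= 362.12 mOsm/kg ≈ 362.1 mOsm/kg
Osmolar gap = measured − calculated = 372 − 362.1 = 9.9 mOsm/kg

9.9 mOsm/kg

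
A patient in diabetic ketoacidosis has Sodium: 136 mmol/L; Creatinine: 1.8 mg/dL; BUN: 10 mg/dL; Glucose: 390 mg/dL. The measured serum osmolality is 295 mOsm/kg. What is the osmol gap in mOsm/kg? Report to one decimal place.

-2.2 mOsm/kg

Calculated osmolality = 2·Na + glucose/18 + BUN/2.8
= 2·136 + 390/18 + 10/2.8
= 272 + 21.67 + 3.57
= 297.24 mOsm/kg ≈ 297.2 mOsm/kg
Osmolar gap = measured − calculated = 295 − 297.2 = -2.2 mOsm/kg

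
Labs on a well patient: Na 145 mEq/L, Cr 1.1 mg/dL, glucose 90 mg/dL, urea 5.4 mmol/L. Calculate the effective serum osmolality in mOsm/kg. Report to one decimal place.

295.0 mOsm/kg

Effective osmolality excludes urea (freely permeant across cell membranes):
2·Na + glucose/18
= 2·145 + 90/18
= 290 + 5
= 295 mOsm/kg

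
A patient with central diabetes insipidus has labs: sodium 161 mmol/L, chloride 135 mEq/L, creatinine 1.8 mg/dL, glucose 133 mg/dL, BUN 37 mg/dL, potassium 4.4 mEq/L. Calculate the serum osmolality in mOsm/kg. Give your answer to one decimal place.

Calculated osmolality = 2·Na + glucose/18 + BUN/2.8
= 2·161 + 133/18 + 37/2.8
= 322 + 7.39 + 13.21
= 342.6 mOsm/kg

342.6 mOsm/kg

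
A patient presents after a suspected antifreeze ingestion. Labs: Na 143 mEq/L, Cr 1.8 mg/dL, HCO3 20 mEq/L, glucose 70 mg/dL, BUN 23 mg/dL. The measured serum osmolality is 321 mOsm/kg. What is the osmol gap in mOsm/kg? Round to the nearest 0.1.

22.9 mOsm/kg

Calculated osmolality = 2·Na + glucose/18 + BUN/2.8
= 2·143 + 70/18 + 23/2.8
= 286 + 3.89 + 8.21
= 298.1 mOsm/kg ≈ 298.1 mOsm/kg
Osmolar gap = measured − calculated = 321 − 298.1 = 22.9 mOsm/kg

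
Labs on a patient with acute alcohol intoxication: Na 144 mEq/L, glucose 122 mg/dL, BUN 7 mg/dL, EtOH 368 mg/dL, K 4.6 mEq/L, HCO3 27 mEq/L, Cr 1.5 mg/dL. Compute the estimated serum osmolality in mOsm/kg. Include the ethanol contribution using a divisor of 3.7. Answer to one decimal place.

396.7 mOsm/kg

Calculated osmolality = 2·Na + glucose/18 + BUN/2.8 + ethanol/3.7
= 2·144 + 122/18 + 7/2.8 + 368/3.7
= 288 + 6.78 + 2.50 + 99.46
= 396.74 mOsm/kg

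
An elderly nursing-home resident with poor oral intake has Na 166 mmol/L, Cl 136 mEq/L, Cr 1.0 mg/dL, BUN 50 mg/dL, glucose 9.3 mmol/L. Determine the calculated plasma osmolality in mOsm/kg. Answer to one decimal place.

Calculated osmolality = 2·Na + glucose + BUN/2.8
= 2·166 + 9.3 + 50/2.8
= 332 + 9.30 + 17.86
= 359.16 mOsm/kg

359.2 mOsm/kg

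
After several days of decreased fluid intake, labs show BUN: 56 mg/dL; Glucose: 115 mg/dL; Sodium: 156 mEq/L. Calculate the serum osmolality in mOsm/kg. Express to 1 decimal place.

338.4 mOsm/kg

Calculated osmolality = 2·Na + glucose/18 + BUN/2.8
= 2·156 + 115/18 + 56/2.8
= 312 + 6.39 + 20
= 338.39 mOsm/kg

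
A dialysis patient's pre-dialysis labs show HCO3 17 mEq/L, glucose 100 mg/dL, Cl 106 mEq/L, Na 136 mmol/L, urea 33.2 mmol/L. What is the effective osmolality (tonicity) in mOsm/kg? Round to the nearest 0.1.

Effective osmolality excludes urea (freely permeant across cell membranes):
2·Na + glucose/18
= 2·136 + 100/18
= 272 + 5.56
= 277.56 mOsm/kg

277.6 mOsm/kg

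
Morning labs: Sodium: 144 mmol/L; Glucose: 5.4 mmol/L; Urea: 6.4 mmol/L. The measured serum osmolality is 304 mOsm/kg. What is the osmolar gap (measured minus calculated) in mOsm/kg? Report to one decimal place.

Calculated osmolality = 2·Na + glucose + urea
= 2·144 + 5.4 + 6.4
= 288 + 5.40 + 6.40
= 299.8 mOsm/kg ≈ 299.8 mOsm/kg
Osmolar gap = measured − calculated = 304 − 299.8 = 4.2 mOsm/kg

4.2 mOsm/kg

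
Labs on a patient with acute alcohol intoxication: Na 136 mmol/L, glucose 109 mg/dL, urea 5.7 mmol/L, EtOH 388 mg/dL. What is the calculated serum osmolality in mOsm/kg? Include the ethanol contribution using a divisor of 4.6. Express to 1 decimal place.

368.1 mOsm/kg

Calculated osmolality = 2·Na + glucose/18 + urea + ethanol/4.6
= 2·136 + 109/18 + 5.7 + 388/4.6
= 272 + 6.06 + 5.70 + 84.35
= 368.11 mOsm/kg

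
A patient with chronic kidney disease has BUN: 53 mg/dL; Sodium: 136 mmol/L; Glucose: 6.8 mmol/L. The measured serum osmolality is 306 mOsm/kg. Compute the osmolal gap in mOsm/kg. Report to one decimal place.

8.3 mOsm/kg

Calculated osmolality = 2·Na + glucose + BUN/2.8
= 2·136 + 6.8 + 53/2.8
= 272 + 6.80 + 18.93
= 297.73 mOsm/kg ≈ 297.7 mOsm/kg
Osmolar gap = measured − calculated = 306 − 297.7 = 8.3 mOsm/kg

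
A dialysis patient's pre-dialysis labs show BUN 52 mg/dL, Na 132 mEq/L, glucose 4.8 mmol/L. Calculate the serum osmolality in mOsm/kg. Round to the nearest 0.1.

Calculated osmolality = 2·Na + glucose + BUN/2.8
= 2·132 + 4.8 + 52/2.8
= 264 + 4.80 + 18.57
= 287.37 mOsm/kg

287.4 mOsm/kg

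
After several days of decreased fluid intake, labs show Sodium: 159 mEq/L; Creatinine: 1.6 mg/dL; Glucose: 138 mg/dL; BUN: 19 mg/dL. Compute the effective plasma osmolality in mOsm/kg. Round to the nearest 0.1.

325.7 mOsm/kg

Effective osmolality excludes urea (freely permeant across cell membranes):
2·Na + glucose/18
= 2·159 + 138/18
= 318 + 7.67
= 325.67 mOsm/kg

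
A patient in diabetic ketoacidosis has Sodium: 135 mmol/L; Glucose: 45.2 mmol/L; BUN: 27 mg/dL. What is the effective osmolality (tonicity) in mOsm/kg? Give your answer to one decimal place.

315.2 mOsm/kg

Effective osmolality excludes urea (freely permeant across cell membranes):
2·Na + glucose
= 2·135 + 45.2
= 270 + 45.2
= 315.2 mOsm/kg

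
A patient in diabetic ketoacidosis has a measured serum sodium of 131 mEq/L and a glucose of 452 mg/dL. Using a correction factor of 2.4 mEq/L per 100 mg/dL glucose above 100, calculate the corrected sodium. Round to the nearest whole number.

Corrected Na = measured Na + 2.4 · (glucose − 100)/100
= 131 + 2.4 · (452 − 100)/100
= 131 + 8.4
= 139.4 mEq/L

139 mEq/L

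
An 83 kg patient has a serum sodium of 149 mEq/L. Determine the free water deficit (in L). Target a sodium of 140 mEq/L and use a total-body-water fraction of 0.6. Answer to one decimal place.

3.2 L

TBW = 0.6 · 83 = 49.8 L
Free water deficit = TBW · (Na/140 − 1)
= 49.8 · (149/140 − 1)
= 49.8 · 0.0643
= 3.2 L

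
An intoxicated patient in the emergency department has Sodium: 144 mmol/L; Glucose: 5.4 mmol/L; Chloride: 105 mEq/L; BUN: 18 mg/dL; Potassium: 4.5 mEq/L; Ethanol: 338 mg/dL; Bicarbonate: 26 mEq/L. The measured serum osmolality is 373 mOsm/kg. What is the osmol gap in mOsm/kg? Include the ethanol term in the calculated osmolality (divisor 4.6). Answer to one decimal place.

Calculated osmolality = 2·Na + glucose + BUN/2.8 + ethanol/4.6
= 2·144 + 5.4 + 18/2.8 + 338/4.6
= 288 + 5.40 + 6.43 + 73.48
= 373.31 mOsm/kg ≈ 373.3 mOsm/kg
Osmolar gap = measured − calculated = 373 − 373.3 = -0.3 mOsm/kg

-0.3 mOsm/kg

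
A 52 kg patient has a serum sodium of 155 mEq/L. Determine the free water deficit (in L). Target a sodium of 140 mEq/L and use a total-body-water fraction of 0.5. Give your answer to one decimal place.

TBW = 0.5 · 52 = 26 L
Free water deficit = TBW · (Na/140 − 1)
= 26 · (155/140 − 1)
= 26 · 0.1071
= 2.78 L

2.8 L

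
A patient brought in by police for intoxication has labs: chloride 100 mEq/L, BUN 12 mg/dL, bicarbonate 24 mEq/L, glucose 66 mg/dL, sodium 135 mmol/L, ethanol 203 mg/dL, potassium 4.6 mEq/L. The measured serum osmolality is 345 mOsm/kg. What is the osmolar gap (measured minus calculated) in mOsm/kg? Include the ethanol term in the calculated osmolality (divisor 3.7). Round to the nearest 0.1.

Calculated osmolality = 2·Na + glucose/18 + BUN/2.8 + ethanol/3.7
= 2·135 + 66/18 + 12/2.8 + 203/3.7
= 270 + 3.67 + 4.29 + 54.86
= 332.82 mOsm/kg ≈ 332.8 mOsm/kg
Osmolar gap = measured − calculated = 345 − 332.8 = 12.2 mOsm/kg

12.2 mOsm/kg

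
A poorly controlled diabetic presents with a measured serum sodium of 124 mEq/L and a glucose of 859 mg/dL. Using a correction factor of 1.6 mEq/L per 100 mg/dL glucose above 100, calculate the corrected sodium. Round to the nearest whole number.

Corrected Na = measured Na + 1.6 · (glucose − 100)/100
= 124 + 1.6 · (859 − 100)/100
= 124 + 12.1
= 136.1 mEq/L

136 mEq/L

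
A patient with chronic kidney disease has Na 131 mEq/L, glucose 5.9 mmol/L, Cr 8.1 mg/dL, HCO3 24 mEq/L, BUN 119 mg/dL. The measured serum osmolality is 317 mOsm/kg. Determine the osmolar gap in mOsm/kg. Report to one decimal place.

Calculated osmolality = 2·Na + glucose + BUN/2.8
= 2·131 + 5.9 + 119/2.8
= 262 + 5.90 + 42.50
= 310.4 mOsm/kg ≈ 310.4 mOsm/kg
Osmolar gap = measured − calculated = 317 − 310.4 = 6.6 mOsm/kg

6.6 mOsm/kg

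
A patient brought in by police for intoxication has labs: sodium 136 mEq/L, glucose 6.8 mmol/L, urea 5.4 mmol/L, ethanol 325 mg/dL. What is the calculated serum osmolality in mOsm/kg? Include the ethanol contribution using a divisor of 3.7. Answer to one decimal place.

Calculated osmolality = 2·Na + glucose + urea + ethanol/3.7
= 2·136 + 6.8 + 5.4 + 325/3.7
= 272 + 6.80 + 5.40 + 87.84
= 372.04 mOsm/kg

372.0 mOsm/kg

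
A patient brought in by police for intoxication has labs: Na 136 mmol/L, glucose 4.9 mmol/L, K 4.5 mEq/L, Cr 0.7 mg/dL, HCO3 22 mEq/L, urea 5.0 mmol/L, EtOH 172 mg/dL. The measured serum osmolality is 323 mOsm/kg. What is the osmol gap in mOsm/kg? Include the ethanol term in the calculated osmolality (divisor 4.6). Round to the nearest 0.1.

Calculated osmolality = 2·Na + glucose + urea + ethanol/4.6
= 2·136 + 4.9 + 5 + 172/4.6
= 272 + 4.90 + 5 + 37.39
= 319.29 mOsm/kg ≈ 319.3 mOsm/kg
Osmolar gap = measured − calculated = 323 − 319.3 = 3.7 mOsm/kg

3.7 mOsm/kg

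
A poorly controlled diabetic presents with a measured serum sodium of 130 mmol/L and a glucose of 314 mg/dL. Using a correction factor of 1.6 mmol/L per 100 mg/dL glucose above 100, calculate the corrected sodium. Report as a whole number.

Corrected Na = measured Na + 1.6 · (glucose − 100)/100
= 130 + 1.6 · (314 − 100)/100
= 130 + 3.4
= 133.4 mmol/L

133 mmol/L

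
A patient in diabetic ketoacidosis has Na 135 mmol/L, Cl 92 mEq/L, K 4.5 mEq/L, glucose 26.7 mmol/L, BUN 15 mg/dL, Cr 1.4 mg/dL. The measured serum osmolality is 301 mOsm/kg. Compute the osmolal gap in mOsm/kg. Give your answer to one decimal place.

-1.1 mOsm/kg

Calculated osmolality = 2·Na + glucose + BUN/2.8
= 2·135 + 26.7 + 15/2.8
= 270 + 26.70 + 5.36
= 302.06 mOsm/kg ≈ 302.1 mOsm/kg
Osmolar gap = measured − calculated = 301 − 302.1 = -1.1 mOsm/kg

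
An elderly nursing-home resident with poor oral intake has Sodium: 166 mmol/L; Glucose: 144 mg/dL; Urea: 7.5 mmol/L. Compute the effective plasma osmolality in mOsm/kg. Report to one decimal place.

Effective osmolality excludes urea (freely permeant across cell membranes):
2·Na + glucose/18
= 2·166 + 144/18
= 332 + 8
= 340 mOsm/kg

340.0 mOsm/kg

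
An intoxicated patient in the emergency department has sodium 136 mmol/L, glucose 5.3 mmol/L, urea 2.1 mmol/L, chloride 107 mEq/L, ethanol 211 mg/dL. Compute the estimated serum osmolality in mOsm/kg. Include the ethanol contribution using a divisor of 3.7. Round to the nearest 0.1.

Calculated osmolality = 2·Na + glucose + urea + ethanol/3.7
= 2·136 + 5.3 + 2.1 + 211/3.7
= 272 + 5.30 + 2.10 + 57.03
= 336.43 mOsm/kg

336.4 mOsm/kg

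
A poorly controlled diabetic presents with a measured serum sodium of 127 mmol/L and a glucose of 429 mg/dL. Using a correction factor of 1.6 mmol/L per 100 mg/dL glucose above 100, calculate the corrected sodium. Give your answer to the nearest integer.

Corrected Na = measured Na + 1.6 · (glucose − 100)/100
= 127 + 1.6 · (429 − 100)/100
= 127 + 5.3
= 132.3 mmol/L

132 mmol/L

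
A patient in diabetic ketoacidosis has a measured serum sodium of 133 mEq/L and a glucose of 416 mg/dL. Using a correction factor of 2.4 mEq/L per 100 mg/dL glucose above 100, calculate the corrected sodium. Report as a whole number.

Corrected Na = measured Na + 2.4 · (glucose − 100)/100
= 133 + 2.4 · (416 − 100)/100
= 133 + 7.6
= 140.6 mEq/L

141 mEq/L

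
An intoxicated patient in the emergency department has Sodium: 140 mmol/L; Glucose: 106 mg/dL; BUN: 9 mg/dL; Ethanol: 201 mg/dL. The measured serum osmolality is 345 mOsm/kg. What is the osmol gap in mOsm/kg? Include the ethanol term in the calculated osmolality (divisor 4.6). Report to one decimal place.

12.2 mOsm/kg

Calculated osmolality = 2·Na + glucose/18 + BUN/2.8 + ethanol/4.6
= 2·140 + 106/18 + 9/2.8 + 201/4.6
= 280 + 5.89 + 3.21 + 43.70
= 332.8 mOsm/kg ≈ 332.8 mOsm/kg
Osmolar gap = measured − calculated = 345 − 332.8 = 12.2 mOsm/kg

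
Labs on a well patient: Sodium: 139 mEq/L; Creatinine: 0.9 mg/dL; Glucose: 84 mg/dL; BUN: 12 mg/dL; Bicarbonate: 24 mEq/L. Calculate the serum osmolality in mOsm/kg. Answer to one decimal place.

287.0 mOsm/kg

Calculated osmolality = 2·Na + glucose/18 + BUN/2.8
= 2·139 + 84/18 + 12/2.8
= 278 + 4.67 + 4.29
= 286.96 mOsm/kg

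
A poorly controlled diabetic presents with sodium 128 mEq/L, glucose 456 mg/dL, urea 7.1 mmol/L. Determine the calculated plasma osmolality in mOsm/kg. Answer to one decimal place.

288.4 mOsm/kg

Calculated osmolality = 2·Na + glucose/18 + urea
= 2·128 + 456/18 + 7.1
= 256 + 25.33 + 7.10
= 288.43 mOsm/kg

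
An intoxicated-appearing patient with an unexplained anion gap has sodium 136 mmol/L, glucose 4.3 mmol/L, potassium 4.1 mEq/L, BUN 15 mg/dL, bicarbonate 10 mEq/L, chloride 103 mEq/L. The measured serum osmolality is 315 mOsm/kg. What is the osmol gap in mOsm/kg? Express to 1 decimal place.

Calculated osmolality = 2·Na + glucose + BUN/2.8
= 2·136 + 4.3 + 15/2.8
= 272 + 4.30 + 5.36
= 281.66 mOsm/kg ≈ 281.7 mOsm/kg
Osmolar gap = measured − calculated = 315 − 281.7 = 33.3 mOsm/kg

33.3 mOsm/kg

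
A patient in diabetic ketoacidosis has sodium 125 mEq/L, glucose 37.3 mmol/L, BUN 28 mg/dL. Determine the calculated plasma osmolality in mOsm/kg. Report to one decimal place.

297.3 mOsm/kg

Calculated osmolality = 2·Na + glucose + BUN/2.8
= 2·125 + 37.3 + 28/2.8
= 250 + 37.30 + 10
= 297.3 mOsm/kg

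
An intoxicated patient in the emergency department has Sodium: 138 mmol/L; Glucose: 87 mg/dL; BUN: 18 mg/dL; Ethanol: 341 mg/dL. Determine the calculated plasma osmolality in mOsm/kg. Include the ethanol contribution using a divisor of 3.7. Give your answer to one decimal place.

Calculated osmolality = 2·Na + glucose/18 + BUN/2.8 + ethanol/3.7
= 2·138 + 87/18 + 18/2.8 + 341/3.7
= 276 + 4.83 + 6.43 + 92.16
= 379.42 mOsm/kg

379.4 mOsm/kg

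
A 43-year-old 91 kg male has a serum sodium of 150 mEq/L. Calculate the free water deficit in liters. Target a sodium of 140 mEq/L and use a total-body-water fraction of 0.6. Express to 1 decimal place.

TBW = 0.6 · 91 = 54.6 L
Free water deficit = TBW · (Na/140 − 1)
= 54.6 · (150/140 − 1)
= 54.6 · 0.0714
= 3.9 L

3.9 L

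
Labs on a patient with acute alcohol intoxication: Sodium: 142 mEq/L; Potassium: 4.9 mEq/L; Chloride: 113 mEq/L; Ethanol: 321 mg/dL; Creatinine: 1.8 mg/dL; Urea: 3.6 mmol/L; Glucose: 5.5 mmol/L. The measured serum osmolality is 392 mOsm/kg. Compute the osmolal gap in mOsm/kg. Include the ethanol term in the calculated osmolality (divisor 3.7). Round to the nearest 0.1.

Calculated osmolality = 2·Na + glucose + urea + ethanol/3.7
= 2·142 + 5.5 + 3.6 + 321/3.7
= 284 + 5.50 + 3.60 + 86.76
= 379.86 mOsm/kg ≈ 379.9 mOsm/kg
Osmolar gap = measured − calculated = 392 − 379.9 = 12.1 mOsm/kg

12.1 mOsm/kg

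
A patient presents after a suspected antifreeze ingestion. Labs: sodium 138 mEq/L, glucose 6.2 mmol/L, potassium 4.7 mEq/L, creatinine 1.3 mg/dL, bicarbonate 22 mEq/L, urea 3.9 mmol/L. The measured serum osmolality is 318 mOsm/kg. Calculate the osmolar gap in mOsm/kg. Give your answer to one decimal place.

Calculated osmolality = 2·Na + glucose + urea
= 2·138 + 6.2 + 3.9
= 276 + 6.20 + 3.90
= 286.1 mOsm/kg ≈ 286.1 mOsm/kg
Osmolar gap = measured − calculated = 318 − 286.1 = 31.9 mOsm/kg

31.9 mOsm/kg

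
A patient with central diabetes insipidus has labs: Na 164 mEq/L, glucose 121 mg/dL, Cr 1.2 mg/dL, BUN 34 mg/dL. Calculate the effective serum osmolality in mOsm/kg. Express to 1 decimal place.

334.7 mOsm/kg

Effective osmolality excludes urea (freely permeant across cell membranes):
2·Na + glucose/18
= 2·164 + 121/18
= 328 + 6.72
= 334.72 mOsm/kg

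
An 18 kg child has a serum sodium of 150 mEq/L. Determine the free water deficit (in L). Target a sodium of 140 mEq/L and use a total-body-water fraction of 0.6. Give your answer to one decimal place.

TBW = 0.6 · 18 = 10.8 L
Free water deficit = TBW · (Na/140 − 1)
= 10.8 · (150/140 − 1)
= 10.8 · 0.0714
= 0.77 L

0.8 L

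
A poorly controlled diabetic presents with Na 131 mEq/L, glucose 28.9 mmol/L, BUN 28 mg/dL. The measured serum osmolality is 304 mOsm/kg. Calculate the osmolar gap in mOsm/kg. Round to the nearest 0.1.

Calculated osmolality = 2·Na + glucose + BUN/2.8
= 2·131 + 28.9 + 28/2.8
= 262 + 28.90 + 10
= 300.9 mOsm/kg ≈ 300.9 mOsm/kg
Osmolar gap = measured − calculated = 304 − 300.9 = 3.1 mOsm/kg

3.1 mOsm/kg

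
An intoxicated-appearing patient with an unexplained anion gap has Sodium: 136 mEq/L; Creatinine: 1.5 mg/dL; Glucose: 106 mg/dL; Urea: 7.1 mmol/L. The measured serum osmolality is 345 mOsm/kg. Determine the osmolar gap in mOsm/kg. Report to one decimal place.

Calculated osmolality = 2·Na + glucose/18 + urea
= 2·136 + 106/18 + 7.1
= 272 + 5.89 + 7.10
= 284.99 mOsm/kg ≈ 285.0 mOsm/kg
Osmolar gap = measured − calculated = 345 − 285.0 = 60.0 mOsm/kg

60.0 mOsm/kg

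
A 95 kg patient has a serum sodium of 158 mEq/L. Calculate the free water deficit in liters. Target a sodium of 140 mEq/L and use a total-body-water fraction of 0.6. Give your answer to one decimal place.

TBW = 0.6 · 95 = 57 L
Free water deficit = TBW · (Na/140 − 1)
= 57 · (158/140 − 1)
= 57 · 0.1286
= 7.33 L

7.3 L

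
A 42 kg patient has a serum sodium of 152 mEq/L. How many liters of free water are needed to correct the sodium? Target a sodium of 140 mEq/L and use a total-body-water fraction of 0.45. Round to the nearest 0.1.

TBW = 0.45 · 42 = 18.9 L
Free water deficit = TBW · (Na/140 − 1)
= 18.9 · (152/140 − 1)
= 18.9 · 0.0857
= 1.62 L

1.6 L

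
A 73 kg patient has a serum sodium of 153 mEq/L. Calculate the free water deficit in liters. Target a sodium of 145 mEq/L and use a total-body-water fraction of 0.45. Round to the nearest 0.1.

TBW = 0.45 · 73 = 32.85 L
Free water deficit = TBW · (Na/145 − 1)
= 32.85 · (153/145 − 1)
= 32.85 · 0.0552
= 1.81 L

1.8 L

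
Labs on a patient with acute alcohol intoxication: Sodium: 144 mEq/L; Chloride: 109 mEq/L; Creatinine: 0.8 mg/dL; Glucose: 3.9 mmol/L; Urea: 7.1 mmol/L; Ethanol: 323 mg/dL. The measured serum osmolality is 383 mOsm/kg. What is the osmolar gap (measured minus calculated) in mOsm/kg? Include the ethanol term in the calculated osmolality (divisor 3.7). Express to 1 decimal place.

Calculated osmolality = 2·Na + glucose + urea + ethanol/3.7
= 2·144 + 3.9 + 7.1 + 323/3.7
= 288 + 3.90 + 7.10 + 87.30
= 386.3 mOsm/kg ≈ 386.3 mOsm/kg
Osmolar gap = measured − calculated = 383 − 386.3 = -3.3 mOsm/kg

-3.3 mOsm/kg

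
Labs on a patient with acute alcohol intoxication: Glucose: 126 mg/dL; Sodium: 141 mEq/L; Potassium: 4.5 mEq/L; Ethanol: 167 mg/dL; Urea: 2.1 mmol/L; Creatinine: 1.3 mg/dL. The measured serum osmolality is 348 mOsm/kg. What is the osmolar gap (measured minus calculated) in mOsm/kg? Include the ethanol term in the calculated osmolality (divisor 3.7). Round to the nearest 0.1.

Calculated osmolality = 2·Na + glucose/18 + urea + ethanol/3.7
= 2·141 + 126/18 + 2.1 + 167/3.7
= 282 + 7 + 2.10 + 45.14
= 336.24 mOsm/kg ≈ 336.2 mOsm/kg
Osmolar gap = measured − calculated = 348 − 336.2 = 11.8 mOsm/kg

11.8 mOsm/kg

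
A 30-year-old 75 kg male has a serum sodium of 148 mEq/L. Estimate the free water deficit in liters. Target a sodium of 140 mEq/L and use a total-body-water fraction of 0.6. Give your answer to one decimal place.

2.6 L

TBW = 0.6 · 75 = 45 L
Free water deficit = TBW · (Na/140 − 1)
= 45 · (148/140 − 1)
= 45 · 0.0571
= 2.57 L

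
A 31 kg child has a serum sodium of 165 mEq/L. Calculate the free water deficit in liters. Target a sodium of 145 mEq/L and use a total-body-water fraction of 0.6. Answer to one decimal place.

TBW = 0.6 · 31 = 18.6 L
Free water deficit = TBW · (Na/145 − 1)
= 18.6 · (165/145 − 1)
= 18.6 · 0.1379
= 2.56 L

2.6 L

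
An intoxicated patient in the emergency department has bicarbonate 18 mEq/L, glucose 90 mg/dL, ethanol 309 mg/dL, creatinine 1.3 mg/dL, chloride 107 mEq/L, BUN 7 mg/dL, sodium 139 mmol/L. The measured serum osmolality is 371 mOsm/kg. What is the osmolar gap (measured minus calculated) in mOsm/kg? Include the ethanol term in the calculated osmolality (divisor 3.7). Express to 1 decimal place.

Calculated osmolality = 2·Na + glucose/18 + BUN/2.8 + ethanol/3.7
= 2·139 + 90/18 + 7/2.8 + 309/3.7
= 278 + 5 + 2.50 + 83.51
= 369.01 mOsm/kg ≈ 369.0 mOsm/kg
Osmolar gap = measured − calculated = 371 − 369.0 = 2.0 mOsm/kg

2.0 mOsm/kg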